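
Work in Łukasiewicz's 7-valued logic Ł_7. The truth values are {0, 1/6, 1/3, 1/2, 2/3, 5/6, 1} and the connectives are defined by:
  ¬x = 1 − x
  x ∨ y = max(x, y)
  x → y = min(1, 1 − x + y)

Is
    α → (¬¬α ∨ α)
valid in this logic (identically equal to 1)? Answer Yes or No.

Yes

α = 0 ↦ 1
α = 1/6 ↦ 1
α = 1/3 ↦ 1
α = 1/2 ↦ 1
α = 2/3 ↦ 1
α = 5/6 ↦ 1
α = 1 ↦ 1
Every assignment gives a value ≥ 1.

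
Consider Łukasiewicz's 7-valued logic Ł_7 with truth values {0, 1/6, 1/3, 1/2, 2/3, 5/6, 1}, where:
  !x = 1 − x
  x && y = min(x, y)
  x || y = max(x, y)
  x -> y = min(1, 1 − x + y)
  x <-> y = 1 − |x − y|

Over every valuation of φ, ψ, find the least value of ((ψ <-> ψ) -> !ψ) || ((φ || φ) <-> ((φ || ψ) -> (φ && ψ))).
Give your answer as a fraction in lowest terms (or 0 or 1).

1/2

Take φ = 0, ψ = 1/2:
ψ <-> ψ = 1/2 <-> 1/2 = 1
!ψ = !1/2 = 1/2
(ψ <-> ψ) -> !ψ = 1 -> 1/2 = 1/2
φ || φ = 0 || 0 = 0
φ || ψ = 0 || 1/2 = 1/2
φ && ψ = 0 && 1/2 = 0
(φ || ψ) -> (φ && ψ) = 1/2 -> 0 = 1/2
(φ || φ) <-> ((φ || ψ) -> (φ && ψ)) = 0 <-> 1/2 = 1/2
((ψ <-> ψ) -> !ψ) || ((φ || φ) <-> ((φ || ψ) -> (φ && ψ))) = 1/2 || 1/2 = 1/2
No assignment yields a value below 1/2, so this is the minimum.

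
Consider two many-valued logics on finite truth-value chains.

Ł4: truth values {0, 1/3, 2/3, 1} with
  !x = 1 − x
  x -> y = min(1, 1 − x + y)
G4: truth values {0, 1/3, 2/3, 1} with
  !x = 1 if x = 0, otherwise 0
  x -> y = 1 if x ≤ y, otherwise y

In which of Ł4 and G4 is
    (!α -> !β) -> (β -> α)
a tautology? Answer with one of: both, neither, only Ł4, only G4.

In Ł4: every assignment gives 1 — tautology.
In G4: at α = 1/3, β = 2/3 the value is 1/3 — not a tautology.

only Ł4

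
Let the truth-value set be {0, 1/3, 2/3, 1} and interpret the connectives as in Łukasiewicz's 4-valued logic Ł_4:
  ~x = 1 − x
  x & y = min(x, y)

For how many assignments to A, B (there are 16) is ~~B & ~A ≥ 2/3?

A = 0, B = 0 ↦ 0  <
A = 0, B = 1/3 ↦ 1/3  <
A = 0, B = 2/3 ↦ 2/3  ≥
A = 0, B = 1 ↦ 1  ≥
A = 1/3, B = 0 ↦ 0  <
A = 1/3, B = 1/3 ↦ 1/3  <
A = 1/3, B = 2/3 ↦ 2/3  ≥
A = 1/3, B = 1 ↦ 2/3  ≥
A = 2/3, B = 0 ↦ 0  <
A = 2/3, B = 1/3 ↦ 1/3  <
A = 2/3, B = 2/3 ↦ 1/3  <
A = 2/3, B = 1 ↦ 1/3  <
A = 1, B = 0 ↦ 0  <
A = 1, B = 1/3 ↦ 0  <
A = 1, B = 2/3 ↦ 0  <
A = 1, B = 1 ↦ 0  <
So 4 of the 16 assignments meet the threshold.

4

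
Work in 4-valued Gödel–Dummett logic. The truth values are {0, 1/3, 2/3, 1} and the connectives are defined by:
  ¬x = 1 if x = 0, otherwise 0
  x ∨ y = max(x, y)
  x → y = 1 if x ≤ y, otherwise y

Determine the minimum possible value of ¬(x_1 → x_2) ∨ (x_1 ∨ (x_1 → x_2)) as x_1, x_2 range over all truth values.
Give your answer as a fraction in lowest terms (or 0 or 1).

2/3

Take x_1 = 2/3, x_2 = 1/3:
x_1 → x_2 = 2/3 → 1/3 = 1/3
¬(x_1 → x_2) = ¬1/3 = 0
x_1 → x_2 = 2/3 → 1/3 = 1/3
x_1 ∨ (x_1 → x_2) = 2/3 ∨ 1/3 = 2/3
¬(x_1 → x_2) ∨ (x_1 ∨ (x_1 → x_2)) = 0 ∨ 2/3 = 2/3
No assignment yields a value below 2/3, so this is the minimum.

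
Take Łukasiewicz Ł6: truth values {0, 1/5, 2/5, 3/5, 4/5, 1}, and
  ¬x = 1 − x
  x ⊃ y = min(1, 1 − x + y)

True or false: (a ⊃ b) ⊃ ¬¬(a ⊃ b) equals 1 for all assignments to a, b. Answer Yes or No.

At a = 1/5, b = 0, for instance:
a ⊃ b = 1/5 ⊃ 0 = 4/5
¬(a ⊃ b) = ¬4/5 = 1/5
¬¬(a ⊃ b) = ¬1/5 = 4/5
(a ⊃ b) ⊃ ¬¬(a ⊃ b) = 4/5 ⊃ 4/5 = 1
and checking the remaining 35 assignments likewise gives ≥ 1 in every case.

Yes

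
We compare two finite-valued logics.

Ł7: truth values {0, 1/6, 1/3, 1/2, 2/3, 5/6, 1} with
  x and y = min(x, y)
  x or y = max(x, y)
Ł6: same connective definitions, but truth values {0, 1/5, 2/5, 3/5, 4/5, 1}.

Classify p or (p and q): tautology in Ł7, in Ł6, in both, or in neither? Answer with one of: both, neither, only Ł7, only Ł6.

neither

In Ł7: at p = 0, q = 0 the value is 0 — not a tautology.
In Ł6: at p = 0, q = 0 the value is 0 — not a tautology.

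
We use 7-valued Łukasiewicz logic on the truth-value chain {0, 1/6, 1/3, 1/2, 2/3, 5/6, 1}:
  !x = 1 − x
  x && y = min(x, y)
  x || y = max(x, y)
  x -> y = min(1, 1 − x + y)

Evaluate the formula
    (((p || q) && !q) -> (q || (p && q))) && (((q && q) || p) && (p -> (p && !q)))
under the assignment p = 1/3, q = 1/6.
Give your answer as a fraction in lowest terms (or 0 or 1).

1/3

p || q = 1/3 || 1/6 = 1/3
!q = !1/6 = 5/6
(p || q) && !q = 1/3 && 5/6 = 1/3
p && q = 1/3 && 1/6 = 1/6
q || (p && q) = 1/6 || 1/6 = 1/6
((p || q) && !q) -> (q || (p && q)) = 1/3 -> 1/6 = 5/6
q && q = 1/6 && 1/6 = 1/6
(q && q) || p = 1/6 || 1/3 = 1/3
!q = !1/6 = 5/6
p && !q = 1/3 && 5/6 = 1/3
p -> (p && !q) = 1/3 -> 1/3 = 1
((q && q) || p) && (p -> (p && !q)) = 1/3 && 1 = 1/3
(((p || q) && !q) -> (q || (p && q))) && (((q && q) || p) && (p -> (p && !q))) = 5/6 && 1/3 = 1/3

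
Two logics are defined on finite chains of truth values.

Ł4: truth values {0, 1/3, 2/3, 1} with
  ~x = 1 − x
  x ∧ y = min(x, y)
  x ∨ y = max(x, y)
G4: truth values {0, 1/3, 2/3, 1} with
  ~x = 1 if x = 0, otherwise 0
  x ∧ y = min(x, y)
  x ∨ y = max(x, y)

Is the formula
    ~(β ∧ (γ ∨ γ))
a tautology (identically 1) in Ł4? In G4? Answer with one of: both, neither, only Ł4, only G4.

In Ł4: at β = 1/3, γ = 1/3 the value is 2/3 — not a tautology.
In G4: at β = 1/3, γ = 1/3 the value is 0 — not a tautology.

neither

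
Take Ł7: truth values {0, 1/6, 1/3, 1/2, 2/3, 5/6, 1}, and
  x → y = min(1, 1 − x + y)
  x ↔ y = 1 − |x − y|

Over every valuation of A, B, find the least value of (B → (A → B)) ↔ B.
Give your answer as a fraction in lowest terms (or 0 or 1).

Take A = 0, B = 0:
A → B = 0 → 0 = 1
B → (A → B) = 0 → 1 = 1
(B → (A → B)) ↔ B = 1 ↔ 0 = 0
No assignment yields a value below 0, so this is the minimum.

0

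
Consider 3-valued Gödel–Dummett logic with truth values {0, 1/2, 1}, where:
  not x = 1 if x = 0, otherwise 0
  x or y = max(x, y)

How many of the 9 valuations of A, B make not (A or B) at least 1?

A = 0, B = 0 ↦ 1  ≥
A = 0, B = 1/2 ↦ 0  <
A = 0, B = 1 ↦ 0  <
A = 1/2, B = 0 ↦ 0  <
A = 1/2, B = 1/2 ↦ 0  <
A = 1/2, B = 1 ↦ 0  <
A = 1, B = 0 ↦ 0  <
A = 1, B = 1/2 ↦ 0  <
A = 1, B = 1 ↦ 0  <
So 1 of the 9 assignments meets the threshold.

1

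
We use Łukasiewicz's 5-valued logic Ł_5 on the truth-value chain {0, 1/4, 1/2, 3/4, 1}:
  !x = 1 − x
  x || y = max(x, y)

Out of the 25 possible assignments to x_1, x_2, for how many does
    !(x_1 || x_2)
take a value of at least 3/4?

value 1: 1 assignment (counts)
value 3/4: 3 assignments (counts)
value 1/2: 5 assignments
value 1/4: 7 assignments
value 0: 9 assignments
So 4 of the 25 assignments meet the threshold.

4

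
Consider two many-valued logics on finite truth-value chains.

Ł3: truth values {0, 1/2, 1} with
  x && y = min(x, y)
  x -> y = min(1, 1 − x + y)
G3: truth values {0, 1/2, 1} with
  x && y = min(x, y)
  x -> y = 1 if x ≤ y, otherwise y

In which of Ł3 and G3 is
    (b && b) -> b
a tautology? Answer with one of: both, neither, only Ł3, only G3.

both

In Ł3: every assignment gives 1 — tautology.
In G3: every assignment gives 1 — tautology.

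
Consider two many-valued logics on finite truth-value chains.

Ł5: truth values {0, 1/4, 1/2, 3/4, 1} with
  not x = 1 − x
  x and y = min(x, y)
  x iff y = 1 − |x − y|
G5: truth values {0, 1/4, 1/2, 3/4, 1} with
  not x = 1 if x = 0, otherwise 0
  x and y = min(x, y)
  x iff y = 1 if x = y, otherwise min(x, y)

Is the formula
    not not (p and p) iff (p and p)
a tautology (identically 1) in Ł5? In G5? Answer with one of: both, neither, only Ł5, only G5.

only Ł5

In Ł5: every assignment gives 1 — tautology.
In G5: at p = 1/4 the value is 1/4 — not a tautology.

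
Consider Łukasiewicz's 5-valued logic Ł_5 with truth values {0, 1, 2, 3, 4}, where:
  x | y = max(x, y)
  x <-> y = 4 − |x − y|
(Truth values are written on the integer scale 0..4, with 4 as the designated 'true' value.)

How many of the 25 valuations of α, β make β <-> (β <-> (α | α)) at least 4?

7

value 4: 7 assignments (counts)
value 3: 7 assignments
value 2: 6 assignments
value 1: 3 assignments
value 0: 2 assignments
So 7 of the 25 assignments meet the threshold.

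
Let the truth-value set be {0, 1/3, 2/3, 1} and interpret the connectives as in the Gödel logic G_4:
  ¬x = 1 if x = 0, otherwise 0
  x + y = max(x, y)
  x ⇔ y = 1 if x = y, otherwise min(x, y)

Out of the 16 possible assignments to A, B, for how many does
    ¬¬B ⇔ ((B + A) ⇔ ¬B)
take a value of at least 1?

1

A = 0, B = 0 ↦ 1  ≥
A = 0, B = 1/3 ↦ 0  <
A = 0, B = 2/3 ↦ 0  <
A = 0, B = 1 ↦ 0  <
A = 1/3, B = 0 ↦ 0  <
A = 1/3, B = 1/3 ↦ 0  <
A = 1/3, B = 2/3 ↦ 0  <
A = 1/3, B = 1 ↦ 0  <
A = 2/3, B = 0 ↦ 0  <
A = 2/3, B = 1/3 ↦ 0  <
A = 2/3, B = 2/3 ↦ 0  <
A = 2/3, B = 1 ↦ 0  <
A = 1, B = 0 ↦ 0  <
A = 1, B = 1/3 ↦ 0  <
A = 1, B = 2/3 ↦ 0  <
A = 1, B = 1 ↦ 0  <
So 1 of the 16 assignments meets the threshold.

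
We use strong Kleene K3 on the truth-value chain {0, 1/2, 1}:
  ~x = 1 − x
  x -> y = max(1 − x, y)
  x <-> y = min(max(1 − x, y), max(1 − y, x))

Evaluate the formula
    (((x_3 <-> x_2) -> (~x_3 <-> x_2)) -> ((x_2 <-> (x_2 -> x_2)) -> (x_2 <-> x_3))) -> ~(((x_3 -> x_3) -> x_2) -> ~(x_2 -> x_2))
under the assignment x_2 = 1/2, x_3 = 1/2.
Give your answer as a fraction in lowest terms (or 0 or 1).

x_3 <-> x_2 = 1/2 <-> 1/2 = 1/2
~x_3 = ~1/2 = 1/2
~x_3 <-> x_2 = 1/2 <-> 1/2 = 1/2
(x_3 <-> x_2) -> (~x_3 <-> x_2) = 1/2 -> 1/2 = 1/2
x_2 -> x_2 = 1/2 -> 1/2 = 1/2
x_2 <-> (x_2 -> x_2) = 1/2 <-> 1/2 = 1/2
x_2 <-> x_3 = 1/2 <-> 1/2 = 1/2
(x_2 <-> (x_2 -> x_2)) -> (x_2 <-> x_3) = 1/2 -> 1/2 = 1/2
((x_3 <-> x_2) -> (~x_3 <-> x_2)) -> ((x_2 <-> (x_2 -> x_2)) -> (x_2 <-> x_3)) = 1/2 -> 1/2 = 1/2
x_3 -> x_3 = 1/2 -> 1/2 = 1/2
(x_3 -> x_3) -> x_2 = 1/2 -> 1/2 = 1/2
x_2 -> x_2 = 1/2 -> 1/2 = 1/2
~(x_2 -> x_2) = ~1/2 = 1/2
((x_3 -> x_3) -> x_2) -> ~(x_2 -> x_2) = 1/2 -> 1/2 = 1/2
~(((x_3 -> x_3) -> x_2) -> ~(x_2 -> x_2)) = ~1/2 = 1/2
(((x_3 <-> x_2) -> (~x_3 <-> x_2)) -> ((x_2 <-> (x_2 -> x_2)) -> (x_2 <-> x_3))) -> ~(((x_3 -> x_3) -> x_2) -> ~(x_2 -> x_2)) = 1/2 -> 1/2 = 1/2

1/2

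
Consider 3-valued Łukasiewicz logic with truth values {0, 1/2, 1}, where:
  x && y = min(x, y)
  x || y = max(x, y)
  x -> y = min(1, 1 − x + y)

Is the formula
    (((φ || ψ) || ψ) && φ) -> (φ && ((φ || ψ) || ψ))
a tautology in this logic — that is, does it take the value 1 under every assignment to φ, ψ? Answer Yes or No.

φ = 0, ψ = 0 ↦ 1
φ = 0, ψ = 1/2 ↦ 1
φ = 0, ψ = 1 ↦ 1
φ = 1/2, ψ = 0 ↦ 1
φ = 1/2, ψ = 1/2 ↦ 1
φ = 1/2, ψ = 1 ↦ 1
φ = 1, ψ = 0 ↦ 1
φ = 1, ψ = 1/2 ↦ 1
φ = 1, ψ = 1 ↦ 1
Every assignment gives a value ≥ 1.

Yes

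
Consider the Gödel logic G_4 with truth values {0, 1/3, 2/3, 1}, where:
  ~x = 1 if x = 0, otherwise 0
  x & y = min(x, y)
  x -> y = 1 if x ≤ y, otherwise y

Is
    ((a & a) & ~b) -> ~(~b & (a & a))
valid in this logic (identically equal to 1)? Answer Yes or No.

No

Counterexample: take a = 1/3, b = 0.
a & a = 1/3 & 1/3 = 1/3
~b = ~0 = 1
(a & a) & ~b = 1/3 & 1 = 1/3
~b & (a & a) = 1 & 1/3 = 1/3
~(~b & (a & a)) = ~1/3 = 0
((a & a) & ~b) -> ~(~b & (a & a)) = 1/3 -> 0 = 0
This gives 0 ≠ 1.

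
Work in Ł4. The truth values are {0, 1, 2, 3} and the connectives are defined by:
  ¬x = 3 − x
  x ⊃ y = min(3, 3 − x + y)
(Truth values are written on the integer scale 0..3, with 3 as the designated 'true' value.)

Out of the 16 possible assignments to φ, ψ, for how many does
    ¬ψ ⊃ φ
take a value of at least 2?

13

φ = 0, ψ = 0 ↦ 0  <
φ = 0, ψ = 1 ↦ 1  <
φ = 0, ψ = 2 ↦ 2  ≥
φ = 0, ψ = 3 ↦ 3  ≥
φ = 1, ψ = 0 ↦ 1  <
φ = 1, ψ = 1 ↦ 2  ≥
φ = 1, ψ = 2 ↦ 3  ≥
φ = 1, ψ = 3 ↦ 3  ≥
φ = 2, ψ = 0 ↦ 2  ≥
φ = 2, ψ = 1 ↦ 3  ≥
φ = 2, ψ = 2 ↦ 3  ≥
φ = 2, ψ = 3 ↦ 3  ≥
φ = 3, ψ = 0 ↦ 3  ≥
φ = 3, ψ = 1 ↦ 3  ≥
φ = 3, ψ = 2 ↦ 3  ≥
φ = 3, ψ = 3 ↦ 3  ≥
So 13 of the 16 assignments meet the threshold.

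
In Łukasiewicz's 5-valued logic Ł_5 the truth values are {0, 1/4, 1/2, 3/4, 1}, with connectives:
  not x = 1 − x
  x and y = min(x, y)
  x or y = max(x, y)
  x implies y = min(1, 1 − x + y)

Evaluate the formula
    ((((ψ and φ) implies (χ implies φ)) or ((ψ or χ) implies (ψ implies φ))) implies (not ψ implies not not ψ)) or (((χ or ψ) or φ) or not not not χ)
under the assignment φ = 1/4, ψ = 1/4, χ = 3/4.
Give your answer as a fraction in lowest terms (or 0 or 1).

ψ and φ = 1/4 and 1/4 = 1/4
χ implies φ = 3/4 implies 1/4 = 1/2
(ψ and φ) implies (χ implies φ) = 1/4 implies 1/2 = 1
ψ or χ = 1/4 or 3/4 = 3/4
ψ implies φ = 1/4 implies 1/4 = 1
(ψ or χ) implies (ψ implies φ) = 3/4 implies 1 = 1
((ψ and φ) implies (χ implies φ)) or ((ψ or χ) implies (ψ implies φ)) = 1 or 1 = 1
not ψ = not 1/4 = 3/4
not ψ = not 1/4 = 3/4
not not ψ = not 3/4 = 1/4
not ψ implies not not ψ = 3/4 implies 1/4 = 1/2
(((ψ and φ) implies (χ implies φ)) or ((ψ or χ) implies (ψ implies φ))) implies (not ψ implies not not ψ) = 1 implies 1/2 = 1/2
χ or ψ = 3/4 or 1/4 = 3/4
(χ or ψ) or φ = 3/4 or 1/4 = 3/4
not χ = not 3/4 = 1/4
not not χ = not 1/4 = 3/4
not not not χ = not 3/4 = 1/4
((χ or ψ) or φ) or not not not χ = 3/4 or 1/4 = 3/4
((((ψ and φ) implies (χ implies φ)) or ((ψ or χ) implies (ψ implies φ))) implies (not ψ implies not not ψ)) or (((χ or ψ) or φ) or not not not χ) = 1/2 or 3/4 = 3/4

3/4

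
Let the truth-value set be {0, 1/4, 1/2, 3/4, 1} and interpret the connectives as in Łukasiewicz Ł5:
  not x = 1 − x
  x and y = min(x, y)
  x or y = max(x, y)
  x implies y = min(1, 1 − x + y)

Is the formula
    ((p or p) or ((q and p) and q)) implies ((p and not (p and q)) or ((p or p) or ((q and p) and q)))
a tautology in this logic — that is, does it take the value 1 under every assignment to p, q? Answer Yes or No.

At p = 1/4, q = 1/4, for instance:
p or p = 1/4 or 1/4 = 1/4
q and p = 1/4 and 1/4 = 1/4
(q and p) and q = 1/4 and 1/4 = 1/4
(p or p) or ((q and p) and q) = 1/4 or 1/4 = 1/4
p and q = 1/4 and 1/4 = 1/4
not (p and q) = not 1/4 = 3/4
p and not (p and q) = 1/4 and 3/4 = 1/4
(p and not (p and q)) or ((p or p) or ((q and p) and q)) = 1/4 or 1/4 = 1/4
((p or p) or ((q and p) and q)) implies ((p and not (p and q)) or ((p or p) or ((q and p) and q))) = 1/4 implies 1/4 = 1
and checking the remaining 24 assignments likewise gives ≥ 1 in every case.

Yes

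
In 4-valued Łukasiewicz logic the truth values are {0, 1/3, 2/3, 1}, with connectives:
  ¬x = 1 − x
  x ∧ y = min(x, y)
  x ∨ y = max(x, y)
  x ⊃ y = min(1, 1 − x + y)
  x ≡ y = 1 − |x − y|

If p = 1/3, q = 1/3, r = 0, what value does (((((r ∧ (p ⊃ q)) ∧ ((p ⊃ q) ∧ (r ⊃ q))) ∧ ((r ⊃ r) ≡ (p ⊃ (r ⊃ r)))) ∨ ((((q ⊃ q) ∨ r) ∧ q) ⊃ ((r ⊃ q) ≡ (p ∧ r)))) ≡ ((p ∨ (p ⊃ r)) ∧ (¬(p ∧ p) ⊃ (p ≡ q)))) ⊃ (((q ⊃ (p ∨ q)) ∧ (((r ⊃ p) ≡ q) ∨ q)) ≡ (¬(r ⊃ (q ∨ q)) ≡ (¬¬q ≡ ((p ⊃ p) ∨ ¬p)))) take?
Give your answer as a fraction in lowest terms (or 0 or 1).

p ⊃ q = 1/3 ⊃ 1/3 = 1
r ∧ (p ⊃ q) = 0 ∧ 1 = 0
p ⊃ q = 1/3 ⊃ 1/3 = 1
r ⊃ q = 0 ⊃ 1/3 = 1
(p ⊃ q) ∧ (r ⊃ q) = 1 ∧ 1 = 1
(r ∧ (p ⊃ q)) ∧ ((p ⊃ q) ∧ (r ⊃ q)) = 0 ∧ 1 = 0
r ⊃ r = 0 ⊃ 0 = 1
r ⊃ r = 0 ⊃ 0 = 1
p ⊃ (r ⊃ r) = 1/3 ⊃ 1 = 1
(r ⊃ r) ≡ (p ⊃ (r ⊃ r)) = 1 ≡ 1 = 1
((r ∧ (p ⊃ q)) ∧ ((p ⊃ q) ∧ (r ⊃ q))) ∧ ((r ⊃ r) ≡ (p ⊃ (r ⊃ r))) = 0 ∧ 1 = 0
q ⊃ q = 1/3 ⊃ 1/3 = 1
(q ⊃ q) ∨ r = 1 ∨ 0 = 1
((q ⊃ q) ∨ r) ∧ q = 1 ∧ 1/3 = 1/3
r ⊃ q = 0 ⊃ 1/3 = 1
p ∧ r = 1/3 ∧ 0 = 0
(r ⊃ q) ≡ (p ∧ r) = 1 ≡ 0 = 0
(((q ⊃ q) ∨ r) ∧ q) ⊃ ((r ⊃ q) ≡ (p ∧ r)) = 1/3 ⊃ 0 = 2/3
(((r ∧ (p ⊃ q)) ∧ ((p ⊃ q) ∧ (r ⊃ q))) ∧ ((r ⊃ r) ≡ (p ⊃ (r ⊃ r)))) ∨ ((((q ⊃ q) ∨ r) ∧ q) ⊃ ((r ⊃ q) ≡ (p ∧ r))) = 0 ∨ 2/3 = 2/3
p ⊃ r = 1/3 ⊃ 0 = 2/3
p ∨ (p ⊃ r) = 1/3 ∨ 2/3 = 2/3
p ∧ p = 1/3 ∧ 1/3 = 1/3
¬(p ∧ p) = ¬1/3 = 2/3
p ≡ q = 1/3 ≡ 1/3 = 1
¬(p ∧ p) ⊃ (p ≡ q) = 2/3 ⊃ 1 = 1
(p ∨ (p ⊃ r)) ∧ (¬(p ∧ p) ⊃ (p ≡ q)) = 2/3 ∧ 1 = 2/3
((((r ∧ (p ⊃ q)) ∧ ((p ⊃ q) ∧ (r ⊃ q))) ∧ ((r ⊃ r) ≡ (p ⊃ (r ⊃ r)))) ∨ ((((q ⊃ q) ∨ r) ∧ q) ⊃ ((r ⊃ q) ≡ (p ∧ r)))) ≡ ((p ∨ (p ⊃ r)) ∧ (¬(p ∧ p) ⊃ (p ≡ q))) = 2/3 ≡ 2/3 = 1
p ∨ q = 1/3 ∨ 1/3 = 1/3
q ⊃ (p ∨ q) = 1/3 ⊃ 1/3 = 1
r ⊃ p = 0 ⊃ 1/3 = 1
(r ⊃ p) ≡ q = 1 ≡ 1/3 = 1/3
((r ⊃ p) ≡ q) ∨ q = 1/3 ∨ 1/3 = 1/3
(q ⊃ (p ∨ q)) ∧ (((r ⊃ p) ≡ q) ∨ q) = 1 ∧ 1/3 = 1/3
q ∨ q = 1/3 ∨ 1/3 = 1/3
r ⊃ (q ∨ q) = 0 ⊃ 1/3 = 1
¬(r ⊃ (q ∨ q)) = ¬1 = 0
¬q = ¬1/3 = 2/3
¬¬q = ¬2/3 = 1/3
p ⊃ p = 1/3 ⊃ 1/3 = 1
¬p = ¬1/3 = 2/3
(p ⊃ p) ∨ ¬p = 1 ∨ 2/3 = 1
¬¬q ≡ ((p ⊃ p) ∨ ¬p) = 1/3 ≡ 1 = 1/3
¬(r ⊃ (q ∨ q)) ≡ (¬¬q ≡ ((p ⊃ p) ∨ ¬p)) = 0 ≡ 1/3 = 2/3
((q ⊃ (p ∨ q)) ∧ (((r ⊃ p) ≡ q) ∨ q)) ≡ (¬(r ⊃ (q ∨ q)) ≡ (¬¬q ≡ ((p ⊃ p) ∨ ¬p))) = 1/3 ≡ 2/3 = 2/3
(((((r ∧ (p ⊃ q)) ∧ ((p ⊃ q) ∧ (r ⊃ q))) ∧ ((r ⊃ r) ≡ (p ⊃ (r ⊃ r)))) ∨ ((((q ⊃ q) ∨ r) ∧ q) ⊃ ((r ⊃ q) ≡ (p ∧ r)))) ≡ ((p ∨ (p ⊃ r)) ∧ (¬(p ∧ p) ⊃ (p ≡ q)))) ⊃ (((q ⊃ (p ∨ q)) ∧ (((r ⊃ p) ≡ q) ∨ q)) ≡ (¬(r ⊃ (q ∨ q)) ≡ (¬¬q ≡ ((p ⊃ p) ∨ ¬p)))) = 1 ⊃ 2/3 = 2/3

2/3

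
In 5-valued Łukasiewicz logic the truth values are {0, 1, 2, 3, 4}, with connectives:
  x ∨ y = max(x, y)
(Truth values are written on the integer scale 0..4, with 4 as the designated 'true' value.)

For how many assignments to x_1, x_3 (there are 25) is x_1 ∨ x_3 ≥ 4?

value 4: 9 assignments (counts)
value 3: 7 assignments
value 2: 5 assignments
value 1: 3 assignments
value 0: 1 assignment
So 9 of the 25 assignments meet the threshold.

9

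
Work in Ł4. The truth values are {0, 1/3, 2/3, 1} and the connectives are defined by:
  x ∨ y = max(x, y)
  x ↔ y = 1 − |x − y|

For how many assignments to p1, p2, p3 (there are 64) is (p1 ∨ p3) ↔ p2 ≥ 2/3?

value 1: 16 assignments (counts)
value 2/3: 24 assignments (counts)
value 1/3: 16 assignments
value 0: 8 assignments
So 40 of the 64 assignments meet the threshold.

40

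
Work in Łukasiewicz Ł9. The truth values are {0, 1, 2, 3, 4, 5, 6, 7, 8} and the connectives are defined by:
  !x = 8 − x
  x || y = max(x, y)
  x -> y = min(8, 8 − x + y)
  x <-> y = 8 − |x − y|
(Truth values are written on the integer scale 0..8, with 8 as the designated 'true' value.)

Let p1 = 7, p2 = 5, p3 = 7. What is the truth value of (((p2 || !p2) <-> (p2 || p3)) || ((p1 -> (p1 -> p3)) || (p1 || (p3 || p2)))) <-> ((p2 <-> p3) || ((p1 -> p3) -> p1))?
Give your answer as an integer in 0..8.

7

!p2 = !5 = 3
p2 || !p2 = 5 || 3 = 5
p2 || p3 = 5 || 7 = 7
(p2 || !p2) <-> (p2 || p3) = 5 <-> 7 = 6
p1 -> p3 = 7 -> 7 = 8
p1 -> (p1 -> p3) = 7 -> 8 = 8
p3 || p2 = 7 || 5 = 7
p1 || (p3 || p2) = 7 || 7 = 7
(p1 -> (p1 -> p3)) || (p1 || (p3 || p2)) = 8 || 7 = 8
((p2 || !p2) <-> (p2 || p3)) || ((p1 -> (p1 -> p3)) || (p1 || (p3 || p2))) = 6 || 8 = 8
p2 <-> p3 = 5 <-> 7 = 6
p1 -> p3 = 7 -> 7 = 8
(p1 -> p3) -> p1 = 8 -> 7 = 7
(p2 <-> p3) || ((p1 -> p3) -> p1) = 6 || 7 = 7
(((p2 || !p2) <-> (p2 || p3)) || ((p1 -> (p1 -> p3)) || (p1 || (p3 || p2)))) <-> ((p2 <-> p3) || ((p1 -> p3) -> p1)) = 8 <-> 7 = 7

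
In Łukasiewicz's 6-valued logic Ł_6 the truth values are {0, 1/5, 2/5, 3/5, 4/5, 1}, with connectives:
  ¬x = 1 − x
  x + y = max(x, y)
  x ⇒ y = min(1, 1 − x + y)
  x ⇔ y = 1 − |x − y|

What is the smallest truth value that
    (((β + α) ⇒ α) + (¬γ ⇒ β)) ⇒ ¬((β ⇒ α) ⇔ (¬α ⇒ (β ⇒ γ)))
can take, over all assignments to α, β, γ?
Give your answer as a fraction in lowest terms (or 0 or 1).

0

Take α = 0, β = 0, γ = 0:
β + α = 0 + 0 = 0
(β + α) ⇒ α = 0 ⇒ 0 = 1
¬γ = ¬0 = 1
¬γ ⇒ β = 1 ⇒ 0 = 0
((β + α) ⇒ α) + (¬γ ⇒ β) = 1 + 0 = 1
β ⇒ α = 0 ⇒ 0 = 1
¬α = ¬0 = 1
β ⇒ γ = 0 ⇒ 0 = 1
¬α ⇒ (β ⇒ γ) = 1 ⇒ 1 = 1
(β ⇒ α) ⇔ (¬α ⇒ (β ⇒ γ)) = 1 ⇔ 1 = 1
¬((β ⇒ α) ⇔ (¬α ⇒ (β ⇒ γ))) = ¬1 = 0
(((β + α) ⇒ α) + (¬γ ⇒ β)) ⇒ ¬((β ⇒ α) ⇔ (¬α ⇒ (β ⇒ γ))) = 1 ⇒ 0 = 0
No assignment yields a value below 0, so this is the minimum.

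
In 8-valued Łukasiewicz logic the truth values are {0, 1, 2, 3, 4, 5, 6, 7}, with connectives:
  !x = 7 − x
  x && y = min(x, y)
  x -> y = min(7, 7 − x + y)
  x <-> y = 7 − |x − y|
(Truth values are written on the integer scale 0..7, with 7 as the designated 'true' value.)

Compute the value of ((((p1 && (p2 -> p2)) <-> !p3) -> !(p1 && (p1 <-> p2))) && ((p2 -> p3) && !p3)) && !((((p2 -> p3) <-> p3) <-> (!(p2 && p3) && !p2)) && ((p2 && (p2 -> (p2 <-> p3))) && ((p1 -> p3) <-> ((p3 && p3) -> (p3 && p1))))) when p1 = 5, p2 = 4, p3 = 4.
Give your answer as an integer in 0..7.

3

p2 -> p2 = 4 -> 4 = 7
p1 && (p2 -> p2) = 5 && 7 = 5
!p3 = !4 = 3
(p1 && (p2 -> p2)) <-> !p3 = 5 <-> 3 = 5
p1 <-> p2 = 5 <-> 4 = 6
p1 && (p1 <-> p2) = 5 && 6 = 5
!(p1 && (p1 <-> p2)) = !5 = 2
((p1 && (p2 -> p2)) <-> !p3) -> !(p1 && (p1 <-> p2)) = 5 -> 2 = 4
p2 -> p3 = 4 -> 4 = 7
!p3 = !4 = 3
(p2 -> p3) && !p3 = 7 && 3 = 3
(((p1 && (p2 -> p2)) <-> !p3) -> !(p1 && (p1 <-> p2))) && ((p2 -> p3) && !p3) = 4 && 3 = 3
p2 -> p3 = 4 -> 4 = 7
(p2 -> p3) <-> p3 = 7 <-> 4 = 4
p2 && p3 = 4 && 4 = 4
!(p2 && p3) = !4 = 3
!p2 = !4 = 3
!(p2 && p3) && !p2 = 3 && 3 = 3
((p2 -> p3) <-> p3) <-> (!(p2 && p3) && !p2) = 4 <-> 3 = 6
p2 <-> p3 = 4 <-> 4 = 7
p2 -> (p2 <-> p3) = 4 -> 7 = 7
p2 && (p2 -> (p2 <-> p3)) = 4 && 7 = 4
p1 -> p3 = 5 -> 4 = 6
p3 && p3 = 4 && 4 = 4
p3 && p1 = 4 && 5 = 4
(p3 && p3) -> (p3 && p1) = 4 -> 4 = 7
(p1 -> p3) <-> ((p3 && p3) -> (p3 && p1)) = 6 <-> 7 = 6
(p2 && (p2 -> (p2 <-> p3))) && ((p1 -> p3) <-> ((p3 && p3) -> (p3 && p1))) = 4 && 6 = 4
(((p2 -> p3) <-> p3) <-> (!(p2 && p3) && !p2)) && ((p2 && (p2 -> (p2 <-> p3))) && ((p1 -> p3) <-> ((p3 && p3) -> (p3 && p1)))) = 6 && 4 = 4
!((((p2 -> p3) <-> p3) <-> (!(p2 && p3) && !p2)) && ((p2 && (p2 -> (p2 <-> p3))) && ((p1 -> p3) <-> ((p3 && p3) -> (p3 && p1))))) = !4 = 3
((((p1 && (p2 -> p2)) <-> !p3) -> !(p1 && (p1 <-> p2))) && ((p2 -> p3) && !p3)) && !((((p2 -> p3) <-> p3) <-> (!(p2 && p3) && !p2)) && ((p2 && (p2 -> (p2 <-> p3))) && ((p1 -> p3) <-> ((p3 && p3) -> (p3 && p1))))) = 3 && 3 = 3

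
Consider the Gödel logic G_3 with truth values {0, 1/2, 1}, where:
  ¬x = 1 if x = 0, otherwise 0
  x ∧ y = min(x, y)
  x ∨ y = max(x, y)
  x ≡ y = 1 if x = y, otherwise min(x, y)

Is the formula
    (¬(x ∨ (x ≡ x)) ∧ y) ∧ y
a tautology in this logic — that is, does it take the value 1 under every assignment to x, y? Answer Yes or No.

No

Counterexample: take x = 0, y = 0.
x ≡ x = 0 ≡ 0 = 1
x ∨ (x ≡ x) = 0 ∨ 1 = 1
¬(x ∨ (x ≡ x)) = ¬1 = 0
¬(x ∨ (x ≡ x)) ∧ y = 0 ∧ 0 = 0
(¬(x ∨ (x ≡ x)) ∧ y) ∧ y = 0 ∧ 0 = 0
This gives 0 ≠ 1.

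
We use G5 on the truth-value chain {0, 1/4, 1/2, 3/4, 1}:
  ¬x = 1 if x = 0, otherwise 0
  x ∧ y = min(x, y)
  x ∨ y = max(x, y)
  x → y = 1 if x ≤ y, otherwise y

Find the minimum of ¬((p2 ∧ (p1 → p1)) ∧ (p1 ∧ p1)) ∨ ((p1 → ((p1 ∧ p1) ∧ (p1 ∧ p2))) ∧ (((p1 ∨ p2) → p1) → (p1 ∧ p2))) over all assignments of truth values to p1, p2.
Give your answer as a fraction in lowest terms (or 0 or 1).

1/4

Take p1 = 1/4, p2 = 1/4:
p1 → p1 = 1/4 → 1/4 = 1
p2 ∧ (p1 → p1) = 1/4 ∧ 1 = 1/4
p1 ∧ p1 = 1/4 ∧ 1/4 = 1/4
(p2 ∧ (p1 → p1)) ∧ (p1 ∧ p1) = 1/4 ∧ 1/4 = 1/4
¬((p2 ∧ (p1 → p1)) ∧ (p1 ∧ p1)) = ¬1/4 = 0
p1 ∧ p1 = 1/4 ∧ 1/4 = 1/4
p1 ∧ p2 = 1/4 ∧ 1/4 = 1/4
(p1 ∧ p1) ∧ (p1 ∧ p2) = 1/4 ∧ 1/4 = 1/4
p1 → ((p1 ∧ p1) ∧ (p1 ∧ p2)) = 1/4 → 1/4 = 1
p1 ∨ p2 = 1/4 ∨ 1/4 = 1/4
(p1 ∨ p2) → p1 = 1/4 → 1/4 = 1
p1 ∧ p2 = 1/4 ∧ 1/4 = 1/4
((p1 ∨ p2) → p1) → (p1 ∧ p2) = 1 → 1/4 = 1/4
(p1 → ((p1 ∧ p1) ∧ (p1 ∧ p2))) ∧ (((p1 ∨ p2) → p1) → (p1 ∧ p2)) = 1 ∧ 1/4 = 1/4
¬((p2 ∧ (p1 → p1)) ∧ (p1 ∧ p1)) ∨ ((p1 → ((p1 ∧ p1) ∧ (p1 ∧ p2))) ∧ (((p1 ∨ p2) → p1) → (p1 ∧ p2))) = 0 ∨ 1/4 = 1/4
No assignment yields a value below 1/4, so this is the minimum.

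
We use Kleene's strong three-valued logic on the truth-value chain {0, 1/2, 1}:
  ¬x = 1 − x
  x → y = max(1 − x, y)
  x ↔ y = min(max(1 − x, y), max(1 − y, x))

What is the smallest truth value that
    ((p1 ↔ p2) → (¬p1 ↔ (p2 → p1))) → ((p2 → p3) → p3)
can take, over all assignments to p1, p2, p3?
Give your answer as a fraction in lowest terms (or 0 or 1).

Take p1 = 0, p2 = 0, p3 = 0:
p1 ↔ p2 = 0 ↔ 0 = 1
¬p1 = ¬0 = 1
p2 → p1 = 0 → 0 = 1
¬p1 ↔ (p2 → p1) = 1 ↔ 1 = 1
(p1 ↔ p2) → (¬p1 ↔ (p2 → p1)) = 1 → 1 = 1
p2 → p3 = 0 → 0 = 1
(p2 → p3) → p3 = 1 → 0 = 0
((p1 ↔ p2) → (¬p1 ↔ (p2 → p1))) → ((p2 → p3) → p3) = 1 → 0 = 0
No assignment yields a value below 0, so this is the minimum.

0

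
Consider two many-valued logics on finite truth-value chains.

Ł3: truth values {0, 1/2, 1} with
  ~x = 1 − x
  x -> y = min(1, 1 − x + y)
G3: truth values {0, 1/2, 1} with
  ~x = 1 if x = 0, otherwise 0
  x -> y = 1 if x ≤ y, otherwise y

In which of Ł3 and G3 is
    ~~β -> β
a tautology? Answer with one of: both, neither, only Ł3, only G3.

only Ł3

In Ł3: every assignment gives 1 — tautology.
In G3: at β = 1/2 the value is 1/2 — not a tautology.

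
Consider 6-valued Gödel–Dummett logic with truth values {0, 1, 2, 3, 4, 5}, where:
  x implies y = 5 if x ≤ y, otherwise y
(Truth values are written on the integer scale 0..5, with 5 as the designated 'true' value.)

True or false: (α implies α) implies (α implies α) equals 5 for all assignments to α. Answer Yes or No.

α = 0 ↦ 5
α = 1 ↦ 5
α = 2 ↦ 5
α = 3 ↦ 5
α = 4 ↦ 5
α = 5 ↦ 5
Every assignment gives a value ≥ 5.

Yes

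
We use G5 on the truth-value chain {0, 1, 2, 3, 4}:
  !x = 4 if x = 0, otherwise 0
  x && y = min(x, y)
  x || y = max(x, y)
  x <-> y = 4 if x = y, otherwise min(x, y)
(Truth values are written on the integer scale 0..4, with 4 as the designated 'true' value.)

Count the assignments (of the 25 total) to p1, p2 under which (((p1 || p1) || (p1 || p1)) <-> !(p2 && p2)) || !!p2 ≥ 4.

value 4: 21 assignments (counts)
value 3: 1 assignment
value 2: 1 assignment
value 1: 1 assignment
value 0: 1 assignment
So 21 of the 25 assignments meet the threshold.

21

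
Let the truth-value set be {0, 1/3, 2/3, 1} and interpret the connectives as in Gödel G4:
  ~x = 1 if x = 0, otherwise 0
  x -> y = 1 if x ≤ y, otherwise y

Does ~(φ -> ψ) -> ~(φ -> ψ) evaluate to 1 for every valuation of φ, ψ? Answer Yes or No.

Yes

φ = 0, ψ = 0 ↦ 1
φ = 0, ψ = 1/3 ↦ 1
φ = 0, ψ = 2/3 ↦ 1
φ = 0, ψ = 1 ↦ 1
φ = 1/3, ψ = 0 ↦ 1
φ = 1/3, ψ = 1/3 ↦ 1
φ = 1/3, ψ = 2/3 ↦ 1
φ = 1/3, ψ = 1 ↦ 1
φ = 2/3, ψ = 0 ↦ 1
φ = 2/3, ψ = 1/3 ↦ 1
φ = 2/3, ψ = 2/3 ↦ 1
φ = 2/3, ψ = 1 ↦ 1
φ = 1, ψ = 0 ↦ 1
φ = 1, ψ = 1/3 ↦ 1
φ = 1, ψ = 2/3 ↦ 1
φ = 1, ψ = 1 ↦ 1
Every assignment gives a value ≥ 1.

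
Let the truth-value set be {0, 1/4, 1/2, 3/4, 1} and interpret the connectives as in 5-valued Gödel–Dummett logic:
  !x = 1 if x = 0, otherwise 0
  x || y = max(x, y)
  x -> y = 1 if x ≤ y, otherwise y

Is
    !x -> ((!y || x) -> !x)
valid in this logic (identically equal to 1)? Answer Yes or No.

At x = 1, y = 3/4, for instance:
!x = !1 = 0
!y = !3/4 = 0
!y || x = 0 || 1 = 1
(!y || x) -> !x = 1 -> 0 = 0
!x -> ((!y || x) -> !x) = 0 -> 0 = 1
and checking the remaining 24 assignments likewise gives ≥ 1 in every case.

Yes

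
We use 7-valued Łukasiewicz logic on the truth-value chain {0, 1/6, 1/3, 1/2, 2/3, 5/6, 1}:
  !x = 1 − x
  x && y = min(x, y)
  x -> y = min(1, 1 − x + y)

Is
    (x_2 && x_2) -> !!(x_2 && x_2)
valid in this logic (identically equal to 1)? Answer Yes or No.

x_2 = 0 ↦ 1
x_2 = 1/6 ↦ 1
x_2 = 1/3 ↦ 1
x_2 = 1/2 ↦ 1
x_2 = 2/3 ↦ 1
x_2 = 5/6 ↦ 1
x_2 = 1 ↦ 1
Every assignment gives a value ≥ 1.

Yes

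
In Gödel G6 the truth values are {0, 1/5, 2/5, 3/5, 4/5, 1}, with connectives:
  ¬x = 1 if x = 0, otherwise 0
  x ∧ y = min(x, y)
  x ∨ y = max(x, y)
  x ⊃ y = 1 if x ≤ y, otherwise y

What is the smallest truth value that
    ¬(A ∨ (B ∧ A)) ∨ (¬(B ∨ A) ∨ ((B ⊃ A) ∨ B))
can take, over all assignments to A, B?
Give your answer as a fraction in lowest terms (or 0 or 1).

2/5

Take A = 1/5, B = 2/5:
B ∧ A = 2/5 ∧ 1/5 = 1/5
A ∨ (B ∧ A) = 1/5 ∨ 1/5 = 1/5
¬(A ∨ (B ∧ A)) = ¬1/5 = 0
B ∨ A = 2/5 ∨ 1/5 = 2/5
¬(B ∨ A) = ¬2/5 = 0
B ⊃ A = 2/5 ⊃ 1/5 = 1/5
(B ⊃ A) ∨ B = 1/5 ∨ 2/5 = 2/5
¬(B ∨ A) ∨ ((B ⊃ A) ∨ B) = 0 ∨ 2/5 = 2/5
¬(A ∨ (B ∧ A)) ∨ (¬(B ∨ A) ∨ ((B ⊃ A) ∨ B)) = 0 ∨ 2/5 = 2/5
No assignment yields a value below 2/5, so this is the minimum.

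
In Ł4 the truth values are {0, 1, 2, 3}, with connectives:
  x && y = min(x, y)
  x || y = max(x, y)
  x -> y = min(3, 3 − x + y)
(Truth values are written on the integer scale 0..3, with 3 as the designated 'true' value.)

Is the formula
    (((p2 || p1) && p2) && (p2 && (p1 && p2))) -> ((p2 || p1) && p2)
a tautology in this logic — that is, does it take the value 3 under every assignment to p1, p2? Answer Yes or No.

Yes

p1 = 0, p2 = 0 ↦ 3
p1 = 0, p2 = 1 ↦ 3
p1 = 0, p2 = 2 ↦ 3
p1 = 0, p2 = 3 ↦ 3
p1 = 1, p2 = 0 ↦ 3
p1 = 1, p2 = 1 ↦ 3
p1 = 1, p2 = 2 ↦ 3
p1 = 1, p2 = 3 ↦ 3
p1 = 2, p2 = 0 ↦ 3
p1 = 2, p2 = 1 ↦ 3
p1 = 2, p2 = 2 ↦ 3
p1 = 2, p2 = 3 ↦ 3
p1 = 3, p2 = 0 ↦ 3
p1 = 3, p2 = 1 ↦ 3
p1 = 3, p2 = 2 ↦ 3
p1 = 3, p2 = 3 ↦ 3
Every assignment gives a value ≥ 3.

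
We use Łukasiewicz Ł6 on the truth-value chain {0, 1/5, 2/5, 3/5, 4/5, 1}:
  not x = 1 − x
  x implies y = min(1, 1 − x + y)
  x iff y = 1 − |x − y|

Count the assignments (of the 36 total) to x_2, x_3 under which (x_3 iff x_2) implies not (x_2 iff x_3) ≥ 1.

12

value 1: 12 assignments (counts)
value 4/5: 8 assignments
value 2/5: 10 assignments
value 0: 6 assignments
So 12 of the 36 assignments meet the threshold.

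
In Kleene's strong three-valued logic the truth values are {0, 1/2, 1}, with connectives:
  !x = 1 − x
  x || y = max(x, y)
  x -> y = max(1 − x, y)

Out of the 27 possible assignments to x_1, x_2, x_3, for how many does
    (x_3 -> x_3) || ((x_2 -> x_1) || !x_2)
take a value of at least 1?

value 1: 23 assignments (counts)
value 1/2: 4 assignments
So 23 of the 27 assignments meet the threshold.

23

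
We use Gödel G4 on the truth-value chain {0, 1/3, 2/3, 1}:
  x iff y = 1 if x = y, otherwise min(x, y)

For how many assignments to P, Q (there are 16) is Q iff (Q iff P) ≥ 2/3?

9

P = 0, Q = 0 ↦ 0  <
P = 0, Q = 1/3 ↦ 0  <
P = 0, Q = 2/3 ↦ 0  <
P = 0, Q = 1 ↦ 0  <
P = 1/3, Q = 0 ↦ 1  ≥
P = 1/3, Q = 1/3 ↦ 1/3  <
P = 1/3, Q = 2/3 ↦ 1/3  <
P = 1/3, Q = 1 ↦ 1/3  <
P = 2/3, Q = 0 ↦ 1  ≥
P = 2/3, Q = 1/3 ↦ 1  ≥
P = 2/3, Q = 2/3 ↦ 2/3  ≥
P = 2/3, Q = 1 ↦ 2/3  ≥
P = 1, Q = 0 ↦ 1  ≥
P = 1, Q = 1/3 ↦ 1  ≥
P = 1, Q = 2/3 ↦ 1  ≥
P = 1, Q = 1 ↦ 1  ≥
So 9 of the 16 assignments meet the threshold.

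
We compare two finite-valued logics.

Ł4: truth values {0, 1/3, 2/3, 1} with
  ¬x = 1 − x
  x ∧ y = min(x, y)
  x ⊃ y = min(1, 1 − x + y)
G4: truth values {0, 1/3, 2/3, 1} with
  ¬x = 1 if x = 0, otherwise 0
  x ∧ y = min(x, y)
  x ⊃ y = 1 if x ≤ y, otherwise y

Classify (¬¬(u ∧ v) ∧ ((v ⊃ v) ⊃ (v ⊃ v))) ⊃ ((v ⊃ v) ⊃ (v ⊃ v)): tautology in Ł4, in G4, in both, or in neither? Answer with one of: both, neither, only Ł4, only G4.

both

In Ł4: every assignment gives 1 — tautology.
In G4: every assignment gives 1 — tautology.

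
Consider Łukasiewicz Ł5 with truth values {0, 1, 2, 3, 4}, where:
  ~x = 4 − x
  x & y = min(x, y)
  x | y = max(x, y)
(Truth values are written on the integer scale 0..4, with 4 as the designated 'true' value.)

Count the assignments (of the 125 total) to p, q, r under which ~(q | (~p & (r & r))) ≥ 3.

value 4: 9 assignments (counts)
value 3: 23 assignments (counts)
value 2: 31 assignments
value 1: 33 assignments
value 0: 29 assignments
So 32 of the 125 assignments meet the threshold.

32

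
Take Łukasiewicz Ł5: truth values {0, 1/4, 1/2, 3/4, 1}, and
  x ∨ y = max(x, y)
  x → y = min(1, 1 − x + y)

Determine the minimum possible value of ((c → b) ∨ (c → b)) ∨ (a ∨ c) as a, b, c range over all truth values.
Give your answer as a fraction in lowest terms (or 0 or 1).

Take a = 0, b = 0, c = 1/2:
c → b = 1/2 → 0 = 1/2
c → b = 1/2 → 0 = 1/2
(c → b) ∨ (c → b) = 1/2 ∨ 1/2 = 1/2
a ∨ c = 0 ∨ 1/2 = 1/2
((c → b) ∨ (c → b)) ∨ (a ∨ c) = 1/2 ∨ 1/2 = 1/2
No assignment yields a value below 1/2, so this is the minimum.

1/2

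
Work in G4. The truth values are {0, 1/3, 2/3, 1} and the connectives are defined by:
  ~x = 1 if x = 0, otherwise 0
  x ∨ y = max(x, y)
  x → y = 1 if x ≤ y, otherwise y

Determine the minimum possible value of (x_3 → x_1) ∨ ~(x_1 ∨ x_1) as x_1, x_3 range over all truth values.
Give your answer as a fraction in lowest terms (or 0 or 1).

1/3

Take x_1 = 1/3, x_3 = 2/3:
x_3 → x_1 = 2/3 → 1/3 = 1/3
x_1 ∨ x_1 = 1/3 ∨ 1/3 = 1/3
~(x_1 ∨ x_1) = ~1/3 = 0
(x_3 → x_1) ∨ ~(x_1 ∨ x_1) = 1/3 ∨ 0 = 1/3
No assignment yields a value below 1/3, so this is the minimum.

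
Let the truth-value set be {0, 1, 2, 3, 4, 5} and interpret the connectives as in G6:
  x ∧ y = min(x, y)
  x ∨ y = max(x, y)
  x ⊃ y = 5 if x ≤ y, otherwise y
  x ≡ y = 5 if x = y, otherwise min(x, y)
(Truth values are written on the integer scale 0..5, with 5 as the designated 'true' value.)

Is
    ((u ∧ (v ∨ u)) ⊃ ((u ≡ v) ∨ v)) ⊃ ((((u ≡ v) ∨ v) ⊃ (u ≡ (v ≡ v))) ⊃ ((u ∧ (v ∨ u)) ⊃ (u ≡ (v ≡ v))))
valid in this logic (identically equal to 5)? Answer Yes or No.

At u = 3, v = 4, for instance:
v ∨ u = 4 ∨ 3 = 4
u ∧ (v ∨ u) = 3 ∧ 4 = 3
u ≡ v = 3 ≡ 4 = 3
(u ≡ v) ∨ v = 3 ∨ 4 = 4
(u ∧ (v ∨ u)) ⊃ ((u ≡ v) ∨ v) = 3 ⊃ 4 = 5
v ≡ v = 4 ≡ 4 = 5
u ≡ (v ≡ v) = 3 ≡ 5 = 3
((u ≡ v) ∨ v) ⊃ (u ≡ (v ≡ v)) = 4 ⊃ 3 = 3
(u ∧ (v ∨ u)) ⊃ (u ≡ (v ≡ v)) = 3 ⊃ 3 = 5
(((u ≡ v) ∨ v) ⊃ (u ≡ (v ≡ v))) ⊃ ((u ∧ (v ∨ u)) ⊃ (u ≡ (v ≡ v))) = 3 ⊃ 5 = 5
((u ∧ (v ∨ u)) ⊃ ((u ≡ v) ∨ v)) ⊃ ((((u ≡ v) ∨ v) ⊃ (u ≡ (v ≡ v))) ⊃ ((u ∧ (v ∨ u)) ⊃ (u ≡ (v ≡ v)))) = 5 ⊃ 5 = 5
and checking the remaining 35 assignments likewise gives ≥ 5 in every case.

Yes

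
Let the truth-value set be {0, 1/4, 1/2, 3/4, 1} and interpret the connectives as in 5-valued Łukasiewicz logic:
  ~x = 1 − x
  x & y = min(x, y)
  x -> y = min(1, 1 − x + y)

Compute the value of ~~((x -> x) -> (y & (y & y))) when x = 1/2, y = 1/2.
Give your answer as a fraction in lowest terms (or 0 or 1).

1/2

x -> x = 1/2 -> 1/2 = 1
y & y = 1/2 & 1/2 = 1/2
y & (y & y) = 1/2 & 1/2 = 1/2
(x -> x) -> (y & (y & y)) = 1 -> 1/2 = 1/2
~((x -> x) -> (y & (y & y))) = ~1/2 = 1/2
~~((x -> x) -> (y & (y & y))) = ~1/2 = 1/2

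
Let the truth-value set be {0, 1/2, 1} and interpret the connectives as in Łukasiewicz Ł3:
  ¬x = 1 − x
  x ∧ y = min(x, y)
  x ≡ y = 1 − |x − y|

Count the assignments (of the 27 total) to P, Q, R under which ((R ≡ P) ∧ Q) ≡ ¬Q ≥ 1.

value 1: 9 assignments (counts)
value 1/2: 6 assignments
value 0: 12 assignments
So 9 of the 27 assignments meet the threshold.

9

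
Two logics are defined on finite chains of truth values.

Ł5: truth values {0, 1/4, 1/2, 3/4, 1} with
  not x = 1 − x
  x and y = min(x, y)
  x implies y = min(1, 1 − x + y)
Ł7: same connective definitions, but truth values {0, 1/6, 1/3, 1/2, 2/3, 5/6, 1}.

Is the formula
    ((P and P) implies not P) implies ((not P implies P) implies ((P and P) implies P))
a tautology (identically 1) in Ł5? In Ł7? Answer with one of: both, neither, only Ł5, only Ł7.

both

In Ł5: every assignment gives 1 — tautology.
In Ł7: every assignment gives 1 — tautology.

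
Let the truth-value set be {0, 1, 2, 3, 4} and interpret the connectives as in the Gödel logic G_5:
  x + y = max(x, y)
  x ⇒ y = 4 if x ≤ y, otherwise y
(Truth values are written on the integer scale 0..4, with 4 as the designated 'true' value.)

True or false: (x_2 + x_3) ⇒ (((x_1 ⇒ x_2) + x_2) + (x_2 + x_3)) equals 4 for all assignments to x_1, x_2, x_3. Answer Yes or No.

At x_1 = 2, x_2 = 3, x_3 = 4, for instance:
x_2 + x_3 = 3 + 4 = 4
x_1 ⇒ x_2 = 2 ⇒ 3 = 4
(x_1 ⇒ x_2) + x_2 = 4 + 3 = 4
((x_1 ⇒ x_2) + x_2) + (x_2 + x_3) = 4 + 4 = 4
(x_2 + x_3) ⇒ (((x_1 ⇒ x_2) + x_2) + (x_2 + x_3)) = 4 ⇒ 4 = 4
and checking the remaining 124 assignments likewise gives ≥ 4 in every case.

Yes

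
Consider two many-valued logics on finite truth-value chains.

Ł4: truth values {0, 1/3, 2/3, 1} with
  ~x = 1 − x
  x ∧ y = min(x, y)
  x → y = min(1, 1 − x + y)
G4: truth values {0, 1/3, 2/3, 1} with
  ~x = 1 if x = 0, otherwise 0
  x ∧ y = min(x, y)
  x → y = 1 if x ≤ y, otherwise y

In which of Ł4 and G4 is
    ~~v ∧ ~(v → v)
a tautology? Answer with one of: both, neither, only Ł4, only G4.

In Ł4: at v = 0 the value is 0 — not a tautology.
In G4: at v = 0 the value is 0 — not a tautology.

neither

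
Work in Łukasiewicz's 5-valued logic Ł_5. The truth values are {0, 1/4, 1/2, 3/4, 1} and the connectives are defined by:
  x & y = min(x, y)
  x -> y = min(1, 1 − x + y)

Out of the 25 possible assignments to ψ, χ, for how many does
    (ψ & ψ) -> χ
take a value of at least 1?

value 1: 15 assignments (counts)
value 3/4: 4 assignments
value 1/2: 3 assignments
value 1/4: 2 assignments
value 0: 1 assignment
So 15 of the 25 assignments meet the threshold.

15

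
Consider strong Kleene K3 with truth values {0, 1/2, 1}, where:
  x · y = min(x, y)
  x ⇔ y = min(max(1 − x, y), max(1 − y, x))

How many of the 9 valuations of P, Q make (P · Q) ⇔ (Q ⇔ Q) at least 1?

P = 0, Q = 0 ↦ 0  <
P = 0, Q = 1/2 ↦ 1/2  <
P = 0, Q = 1 ↦ 0  <
P = 1/2, Q = 0 ↦ 0  <
P = 1/2, Q = 1/2 ↦ 1/2  <
P = 1/2, Q = 1 ↦ 1/2  <
P = 1, Q = 0 ↦ 0  <
P = 1, Q = 1/2 ↦ 1/2  <
P = 1, Q = 1 ↦ 1  ≥
So 1 of the 9 assignments meets the threshold.

1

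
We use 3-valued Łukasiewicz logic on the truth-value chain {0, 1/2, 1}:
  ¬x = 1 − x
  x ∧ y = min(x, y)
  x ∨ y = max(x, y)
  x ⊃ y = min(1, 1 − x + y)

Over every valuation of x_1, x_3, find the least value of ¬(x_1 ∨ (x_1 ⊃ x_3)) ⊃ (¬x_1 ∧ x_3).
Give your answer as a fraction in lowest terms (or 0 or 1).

1/2

Take x_1 = 1/2, x_3 = 0:
x_1 ⊃ x_3 = 1/2 ⊃ 0 = 1/2
x_1 ∨ (x_1 ⊃ x_3) = 1/2 ∨ 1/2 = 1/2
¬(x_1 ∨ (x_1 ⊃ x_3)) = ¬1/2 = 1/2
¬x_1 = ¬1/2 = 1/2
¬x_1 ∧ x_3 = 1/2 ∧ 0 = 0
¬(x_1 ∨ (x_1 ⊃ x_3)) ⊃ (¬x_1 ∧ x_3) = 1/2 ⊃ 0 = 1/2
No assignment yields a value below 1/2, so this is the minimum.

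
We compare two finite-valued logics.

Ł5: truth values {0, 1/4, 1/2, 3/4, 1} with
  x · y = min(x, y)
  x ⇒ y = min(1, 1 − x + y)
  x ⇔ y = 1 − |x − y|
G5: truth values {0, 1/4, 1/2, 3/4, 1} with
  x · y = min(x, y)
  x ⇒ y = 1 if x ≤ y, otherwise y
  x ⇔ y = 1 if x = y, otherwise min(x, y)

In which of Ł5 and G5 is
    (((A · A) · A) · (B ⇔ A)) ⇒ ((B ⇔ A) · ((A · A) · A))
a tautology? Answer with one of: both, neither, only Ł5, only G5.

both

In Ł5: every assignment gives 1 — tautology.
In G5: every assignment gives 1 — tautology.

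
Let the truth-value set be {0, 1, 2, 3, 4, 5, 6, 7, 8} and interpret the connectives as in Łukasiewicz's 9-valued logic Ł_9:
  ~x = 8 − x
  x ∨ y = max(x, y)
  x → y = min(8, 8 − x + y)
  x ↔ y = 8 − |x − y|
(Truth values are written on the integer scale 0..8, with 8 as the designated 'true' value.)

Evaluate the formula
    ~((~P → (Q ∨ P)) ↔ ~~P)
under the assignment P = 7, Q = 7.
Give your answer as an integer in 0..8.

~P = ~7 = 1
Q ∨ P = 7 ∨ 7 = 7
~P → (Q ∨ P) = 1 → 7 = 8
~P = ~7 = 1
~~P = ~1 = 7
(~P → (Q ∨ P)) ↔ ~~P = 8 ↔ 7 = 7
~((~P → (Q ∨ P)) ↔ ~~P) = ~7 = 1

1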